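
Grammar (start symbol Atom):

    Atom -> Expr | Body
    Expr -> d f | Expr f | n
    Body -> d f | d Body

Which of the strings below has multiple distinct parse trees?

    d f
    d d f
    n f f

d f

d f: 2 trees
d d f: 1 tree
n f f: 1 tree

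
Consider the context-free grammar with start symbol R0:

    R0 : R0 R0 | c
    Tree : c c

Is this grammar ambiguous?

Ambiguous

Witness: c c c

Derivation 1: R0 ⇒ R0 R0 ⇒ R0 R0 R0 ⇒ c R0 R0 ⇒ c c R0 ⇒ c c c
Derivation 2: R0 ⇒ R0 R0 ⇒ c R0 ⇒ c R0 R0 ⇒ c c R0 ⇒ c c c

Two distinct leftmost derivations for the same string.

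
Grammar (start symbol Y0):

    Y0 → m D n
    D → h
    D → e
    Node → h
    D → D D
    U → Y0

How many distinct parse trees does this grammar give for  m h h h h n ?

Parse trees for m h h h h n:
  [Y0 m [D [D h] [D [D h] [D [D h] [D h]]]] n]
  [Y0 m [D [D h] [D [D [D h] [D h]] [D h]]] n]
  [Y0 m [D [D [D h] [D h]] [D [D h] [D h]]] n]
  [Y0 m [D [D [D h] [D [D h] [D h]]] [D h]] n]
  [Y0 m [D [D [D [D h] [D h]] [D h]] [D h]] n]

5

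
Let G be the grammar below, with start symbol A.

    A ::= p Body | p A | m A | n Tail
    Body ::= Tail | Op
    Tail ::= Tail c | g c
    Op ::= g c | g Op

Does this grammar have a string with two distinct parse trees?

Witness: p g c

Derivation 1: A ⇒ p Body ⇒ p Tail ⇒ p g c
Derivation 2: A ⇒ p Body ⇒ p Op ⇒ p g c

Two distinct leftmost derivations for the same string.

Ambiguous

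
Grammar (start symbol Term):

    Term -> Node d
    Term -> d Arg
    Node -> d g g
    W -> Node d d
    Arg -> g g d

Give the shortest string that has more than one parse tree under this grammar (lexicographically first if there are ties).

d g g d

length 4: d g g d has 2 parse trees

Two derivations of d g g d:
  Term ⇒ Node d ⇒ d g g d
  Term ⇒ d Arg ⇒ d g g d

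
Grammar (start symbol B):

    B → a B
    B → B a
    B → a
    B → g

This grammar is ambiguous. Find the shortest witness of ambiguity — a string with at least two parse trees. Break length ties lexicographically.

length 1: no string has ≥2 trees
length 2: a a has 2 parse trees

Two derivations of a a:
  B ⇒ a B ⇒ a a
  B ⇒ B a ⇒ a a

a a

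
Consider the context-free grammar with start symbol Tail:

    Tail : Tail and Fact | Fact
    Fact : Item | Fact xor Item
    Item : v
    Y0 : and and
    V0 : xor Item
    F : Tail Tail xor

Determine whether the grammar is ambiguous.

Unambiguous

(Y0, V0, F are unreachable from Tail, so their rules don't affect L(Tail).) This is a standard precedence ladder (Tail over Fact over Item), with each level left-recursive on its own operator ('and' at Tail, 'xor' at Fact). That structure is LR(1), hence unambiguous.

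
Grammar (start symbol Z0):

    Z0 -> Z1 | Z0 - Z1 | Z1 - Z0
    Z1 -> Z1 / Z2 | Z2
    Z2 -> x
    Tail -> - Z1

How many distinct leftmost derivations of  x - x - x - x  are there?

8

Parse trees for x - x - x - x:
  [Z0 [Z0 [Z0 [Z0 [Z1 [Z2 x]]] - [Z1 [Z2 x]]] - [Z1 [Z2 x]]] - [Z1 [Z2 x]]]
  [Z0 [Z0 [Z0 [Z1 [Z2 x]] - [Z0 [Z1 [Z2 x]]]] - [Z1 [Z2 x]]] - [Z1 [Z2 x]]]
  [Z0 [Z0 [Z1 [Z2 x]] - [Z0 [Z0 [Z1 [Z2 x]]] - [Z1 [Z2 x]]]] - [Z1 [Z2 x]]]
  [Z0 [Z0 [Z1 [Z2 x]] - [Z0 [Z1 [Z2 x]] - [Z0 [Z1 [Z2 x]]]]] - [Z1 [Z2 x]]]
  [Z0 [Z1 [Z2 x]] - [Z0 [Z0 [Z0 [Z1 [Z2 x]]] - [Z1 [Z2 x]]] - [Z1 [Z2 x]]]]
  [Z0 [Z1 [Z2 x]] - [Z0 [Z0 [Z1 [Z2 x]] - [Z0 [Z1 [Z2 x]]]] - [Z1 [Z2 x]]]]
  [Z0 [Z1 [Z2 x]] - [Z0 [Z1 [Z2 x]] - [Z0 [Z0 [Z1 [Z2 x]]] - [Z1 [Z2 x]]]]]
  [Z0 [Z1 [Z2 x]] - [Z0 [Z1 [Z2 x]] - [Z0 [Z1 [Z2 x]] - [Z0 [Z1 [Z2 x]]]]]]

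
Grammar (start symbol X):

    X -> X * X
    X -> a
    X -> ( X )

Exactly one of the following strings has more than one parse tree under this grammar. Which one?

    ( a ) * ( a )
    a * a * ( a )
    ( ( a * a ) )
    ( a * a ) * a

( a ) * ( a ): 1 tree
a * a * ( a ): 2 trees
( ( a * a ) ): 1 tree
( a * a ) * a: 1 tree

a * a * ( a )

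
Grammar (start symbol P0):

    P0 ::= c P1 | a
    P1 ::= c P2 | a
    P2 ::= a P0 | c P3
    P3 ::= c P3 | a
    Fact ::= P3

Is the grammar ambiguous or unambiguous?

Only P0, P1, P2, P3 are reachable from P0; ignoring the rest: The reachable rules are right-linear with at most one rule per (nonterminal, next-terminal) pair. Each input token forces the next rule, so parsing is deterministic.

Unambiguous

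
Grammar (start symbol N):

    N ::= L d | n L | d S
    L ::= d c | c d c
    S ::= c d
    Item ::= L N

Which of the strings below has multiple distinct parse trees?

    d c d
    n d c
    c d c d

d c d: 2 trees
n d c: 1 tree
c d c d: 1 tree

d c d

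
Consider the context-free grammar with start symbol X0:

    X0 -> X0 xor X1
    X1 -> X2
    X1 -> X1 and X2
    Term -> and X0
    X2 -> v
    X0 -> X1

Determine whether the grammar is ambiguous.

Unambiguous

Only X0, X1, X2 are reachable from X0; ignoring the rest: This is a standard precedence ladder (X0 over X1 over X2), with each level left-recursive on its own operator ('xor' at X0, 'and' at X1). That structure is LR(1), hence unambiguous.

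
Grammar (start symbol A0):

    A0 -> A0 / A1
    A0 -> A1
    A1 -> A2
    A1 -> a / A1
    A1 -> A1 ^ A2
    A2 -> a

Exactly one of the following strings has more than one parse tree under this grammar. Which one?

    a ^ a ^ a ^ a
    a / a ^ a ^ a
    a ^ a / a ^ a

a / a ^ a ^ a

a ^ a ^ a ^ a: 1 tree
a / a ^ a ^ a: 4 trees
a ^ a / a ^ a: 1 tree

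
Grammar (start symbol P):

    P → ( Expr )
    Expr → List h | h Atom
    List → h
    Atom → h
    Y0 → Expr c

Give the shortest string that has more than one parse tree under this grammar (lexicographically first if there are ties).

( h h )

length 4: ( h h ) has 2 parse trees

Two derivations of ( h h ):
  P ⇒ ( Expr ) ⇒ ( List h ) ⇒ ( h h )
  P ⇒ ( Expr ) ⇒ ( h Atom ) ⇒ ( h h )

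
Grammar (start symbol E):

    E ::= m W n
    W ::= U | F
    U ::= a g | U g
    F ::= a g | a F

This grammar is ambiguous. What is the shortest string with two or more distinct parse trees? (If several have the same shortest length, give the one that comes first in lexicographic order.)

length 4: m a g n has 2 parse trees

Two derivations of m a g n:
  E ⇒ m W n ⇒ m U n ⇒ m a g n
  E ⇒ m W n ⇒ m F n ⇒ m a g n

m a g n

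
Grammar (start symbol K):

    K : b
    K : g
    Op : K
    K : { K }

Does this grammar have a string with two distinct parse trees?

(Op is unreachable from K, so its rules don't affect L(K).) L(K) is { openⁿ atom closeⁿ : n ≥ 0 }. The bracket depth fixes n, and the derivation is forced at every step.

Unambiguous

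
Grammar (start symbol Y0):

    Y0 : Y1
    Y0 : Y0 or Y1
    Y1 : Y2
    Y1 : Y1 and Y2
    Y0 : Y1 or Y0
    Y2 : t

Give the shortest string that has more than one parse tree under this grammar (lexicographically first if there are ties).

length 1: no string has ≥2 trees
length 3: t or t has 2 parse trees

Two derivations of t or t:
  Y0 ⇒ Y0 or Y1 ⇒ Y1 or Y1 ⇒ Y2 or Y1 ⇒ t or Y1 ⇒ t or Y2 ⇒ t or t
  Y0 ⇒ Y1 or Y0 ⇒ Y2 or Y0 ⇒ t or Y0 ⇒ t or Y1 ⇒ t or Y2 ⇒ t or t

t or t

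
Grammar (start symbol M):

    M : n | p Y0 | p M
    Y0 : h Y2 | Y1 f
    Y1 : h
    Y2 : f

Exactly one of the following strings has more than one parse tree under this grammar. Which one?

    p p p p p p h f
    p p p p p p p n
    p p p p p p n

p p p p p p h f

p p p p p p h f: 2 trees
p p p p p p p n: 1 tree
p p p p p p n: 1 tree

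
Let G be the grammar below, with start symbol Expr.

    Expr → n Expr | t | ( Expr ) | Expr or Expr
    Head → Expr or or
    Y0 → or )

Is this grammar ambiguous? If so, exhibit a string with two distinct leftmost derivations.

Ambiguous

Witness: n t or t

Derivation 1: Expr ⇒ n Expr ⇒ n Expr or Expr ⇒ n t or Expr ⇒ n t or t
Derivation 2: Expr ⇒ Expr or Expr ⇒ n Expr or Expr ⇒ n t or Expr ⇒ n t or t

Two distinct leftmost derivations for the same string.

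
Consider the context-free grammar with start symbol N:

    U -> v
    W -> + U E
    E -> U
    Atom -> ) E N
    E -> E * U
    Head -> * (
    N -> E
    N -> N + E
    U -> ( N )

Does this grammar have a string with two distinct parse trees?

Only N, E, U are reachable from N; ignoring the rest: This is a standard precedence ladder (N over E over U), with each level left-recursive on its own operator ('+' at N, '*' at E). That structure is LR(1), hence unambiguous.

Unambiguous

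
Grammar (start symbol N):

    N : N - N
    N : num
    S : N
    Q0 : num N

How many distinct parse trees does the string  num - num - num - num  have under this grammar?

5

Parse trees for num - num - num - num:
  [N [N num] - [N [N num] - [N [N num] - [N num]]]]
  [N [N num] - [N [N [N num] - [N num]] - [N num]]]
  [N [N [N num] - [N num]] - [N [N num] - [N num]]]
  [N [N [N num] - [N [N num] - [N num]]] - [N num]]
  [N [N [N [N num] - [N num]] - [N num]] - [N num]]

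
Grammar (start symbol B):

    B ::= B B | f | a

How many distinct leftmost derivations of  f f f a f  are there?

14

Parse trees for f f f a f (showing first 6 of 14):
  [B [B f] [B [B f] [B [B f] [B [B a] [B f]]]]]
  [B [B f] [B [B f] [B [B [B f] [B a]] [B f]]]]
  [B [B f] [B [B [B f] [B f]] [B [B a] [B f]]]]
  [B [B f] [B [B [B f] [B [B f] [B a]]] [B f]]]
  [B [B f] [B [B [B [B f] [B f]] [B a]] [B f]]]
  [B [B [B f] [B f]] [B [B f] [B [B a] [B f]]]]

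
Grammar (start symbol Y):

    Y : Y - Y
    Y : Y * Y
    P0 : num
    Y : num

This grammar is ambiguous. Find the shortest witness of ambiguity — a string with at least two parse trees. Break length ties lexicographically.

length 1: no string has ≥2 trees
length 3: no string has ≥2 trees
length 5: num * num * num has 2 parse trees

Two derivations of num * num * num:
  Y ⇒ Y * Y ⇒ Y * Y * Y ⇒ num * Y * Y ⇒ num * num * Y ⇒ num * num * num
  Y ⇒ Y * Y ⇒ num * Y ⇒ num * Y * Y ⇒ num * num * Y ⇒ num * num * num

num * num * num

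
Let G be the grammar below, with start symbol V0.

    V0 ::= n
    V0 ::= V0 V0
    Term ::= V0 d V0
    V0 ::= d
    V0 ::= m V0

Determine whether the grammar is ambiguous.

Witness: d d d

Derivation 1: V0 ⇒ V0 V0 ⇒ V0 V0 V0 ⇒ d V0 V0 ⇒ d d V0 ⇒ d d d
Derivation 2: V0 ⇒ V0 V0 ⇒ d V0 ⇒ d V0 V0 ⇒ d d V0 ⇒ d d d

Two distinct leftmost derivations for the same string.

Ambiguous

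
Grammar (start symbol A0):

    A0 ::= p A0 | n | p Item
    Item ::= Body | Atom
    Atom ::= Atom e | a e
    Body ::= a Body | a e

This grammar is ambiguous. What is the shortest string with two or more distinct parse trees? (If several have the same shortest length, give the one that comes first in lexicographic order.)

length 1: no string has ≥2 trees
length 2: no string has ≥2 trees
length 3: p a e has 2 parse trees

Two derivations of p a e:
  A0 ⇒ p Item ⇒ p Body ⇒ p a e
  A0 ⇒ p Item ⇒ p Atom ⇒ p a e

p a e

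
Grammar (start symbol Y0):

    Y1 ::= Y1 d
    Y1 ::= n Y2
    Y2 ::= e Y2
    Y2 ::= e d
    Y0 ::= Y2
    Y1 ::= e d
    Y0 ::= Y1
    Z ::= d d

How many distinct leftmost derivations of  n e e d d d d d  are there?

1

Parse trees for n e e d d d d d:
  [Y0 [Y1 [Y1 [Y1 [Y1 [Y1 n [Y2 e [Y2 e d]]] d] d] d] d]]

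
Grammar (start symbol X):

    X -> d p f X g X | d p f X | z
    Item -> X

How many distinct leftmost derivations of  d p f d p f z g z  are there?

Parse trees for d p f d p f z g z:
  [X d p f [X d p f [X z]] g [X z]]
  [X d p f [X d p f [X z] g [X z]]]

2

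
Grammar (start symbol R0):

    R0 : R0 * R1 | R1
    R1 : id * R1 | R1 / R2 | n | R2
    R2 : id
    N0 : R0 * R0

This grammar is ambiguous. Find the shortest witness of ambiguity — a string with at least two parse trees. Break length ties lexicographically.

length 1: no string has ≥2 trees
length 3: id * id has 2 parse trees

Two derivations of id * id:
  R0 ⇒ R0 * R1 ⇒ R1 * R1 ⇒ R2 * R1 ⇒ id * R1 ⇒ id * R2 ⇒ id * id
  R0 ⇒ R1 ⇒ id * R1 ⇒ id * R2 ⇒ id * id

id * id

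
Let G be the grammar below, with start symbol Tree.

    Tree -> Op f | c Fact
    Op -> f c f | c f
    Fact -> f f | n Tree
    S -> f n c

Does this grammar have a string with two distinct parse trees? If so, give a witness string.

Witness: c f f

Derivation 1: Tree ⇒ Op f ⇒ c f f
Derivation 2: Tree ⇒ c Fact ⇒ c f f

Two distinct leftmost derivations for the same string.

Ambiguous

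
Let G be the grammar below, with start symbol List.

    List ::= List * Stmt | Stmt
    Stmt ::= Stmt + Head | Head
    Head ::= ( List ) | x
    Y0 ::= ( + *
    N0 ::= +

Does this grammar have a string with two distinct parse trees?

Unambiguous

(Y0, N0 are unreachable from List, so their rules don't affect L(List).) This is a standard precedence ladder (List over Stmt over Head), with each level left-recursive on its own operator ('*' at List, '+' at Stmt). That structure is LR(1), hence unambiguous.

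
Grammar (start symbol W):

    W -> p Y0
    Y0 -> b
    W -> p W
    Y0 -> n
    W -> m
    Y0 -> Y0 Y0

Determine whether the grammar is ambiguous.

Ambiguous

Witness: p b b b

Derivation 1: W ⇒ p Y0 ⇒ p Y0 Y0 ⇒ p b Y0 ⇒ p b Y0 Y0 ⇒ p b b Y0 ⇒ p b b b
Derivation 2: W ⇒ p Y0 ⇒ p Y0 Y0 ⇒ p Y0 Y0 Y0 ⇒ p b Y0 Y0 ⇒ p b b Y0 ⇒ p b b b

Two distinct leftmost derivations for the same string.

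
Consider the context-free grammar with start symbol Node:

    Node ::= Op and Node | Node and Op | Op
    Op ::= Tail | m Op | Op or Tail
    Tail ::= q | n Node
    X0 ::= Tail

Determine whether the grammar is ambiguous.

Witness: q and q

Derivation 1: Node ⇒ Op and Node ⇒ Tail and Node ⇒ q and Node ⇒ q and Op ⇒ q and Tail ⇒ q and q
Derivation 2: Node ⇒ Node and Op ⇒ Op and Op ⇒ Tail and Op ⇒ q and Op ⇒ q and Tail ⇒ q and q

Two distinct leftmost derivations for the same string.

Ambiguous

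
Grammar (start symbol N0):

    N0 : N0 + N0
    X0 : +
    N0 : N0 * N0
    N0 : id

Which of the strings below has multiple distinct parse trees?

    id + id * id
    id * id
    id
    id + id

id + id * id: 2 trees
id * id: 1 tree
id: 1 tree
id + id: 1 tree

id + id * id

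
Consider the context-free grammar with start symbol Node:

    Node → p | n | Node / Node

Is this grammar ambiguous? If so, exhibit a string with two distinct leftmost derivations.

Ambiguous

Witness: n / n / n

Derivation 1: Node ⇒ Node / Node ⇒ n / Node ⇒ n / Node / Node ⇒ n / n / Node ⇒ n / n / n
Derivation 2: Node ⇒ Node / Node ⇒ Node / Node / Node ⇒ n / Node / Node ⇒ n / n / Node ⇒ n / n / n

Two distinct leftmost derivations for the same string.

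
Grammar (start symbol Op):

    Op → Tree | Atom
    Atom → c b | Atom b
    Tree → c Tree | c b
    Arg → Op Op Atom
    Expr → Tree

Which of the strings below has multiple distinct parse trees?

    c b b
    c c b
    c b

c b b: 1 tree
c c b: 1 tree
c b: 2 trees

c b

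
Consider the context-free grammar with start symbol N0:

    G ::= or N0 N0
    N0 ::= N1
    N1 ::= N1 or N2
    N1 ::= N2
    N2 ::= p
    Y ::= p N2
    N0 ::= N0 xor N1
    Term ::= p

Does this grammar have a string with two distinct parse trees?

Only N0, N1, N2 are reachable from N0; ignoring the rest: This is a standard precedence ladder (N0 over N1 over N2), with each level left-recursive on its own operator ('xor' at N0, 'or' at N1). That structure is LR(1), hence unambiguous.

Unambiguous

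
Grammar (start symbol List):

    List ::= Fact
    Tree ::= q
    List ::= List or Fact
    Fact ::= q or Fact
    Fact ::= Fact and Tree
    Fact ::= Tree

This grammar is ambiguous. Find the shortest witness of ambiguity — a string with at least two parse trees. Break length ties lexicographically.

q or q

length 1: no string has ≥2 trees
length 3: q or q has 2 parse trees

Two derivations of q or q:
  List ⇒ Fact ⇒ q or Fact ⇒ q or Tree ⇒ q or q
  List ⇒ List or Fact ⇒ Fact or Fact ⇒ Tree or Fact ⇒ q or Fact ⇒ q or Tree ⇒ q or q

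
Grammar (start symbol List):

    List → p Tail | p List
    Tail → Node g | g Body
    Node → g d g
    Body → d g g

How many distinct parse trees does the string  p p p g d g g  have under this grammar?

2

Parse trees for p p p g d g g:
  [List p [List p [List p [Tail [Node g d g] g]]]]
  [List p [List p [List p [Tail g [Body d g g]]]]]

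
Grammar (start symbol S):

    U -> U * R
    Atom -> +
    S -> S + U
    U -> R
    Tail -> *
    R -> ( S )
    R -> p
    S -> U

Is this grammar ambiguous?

Only S, U, R are reachable from S; ignoring the rest: This is a standard precedence ladder (S over U over R), with each level left-recursive on its own operator ('+' at S, '*' at U). That structure is LR(1), hence unambiguous.

Unambiguous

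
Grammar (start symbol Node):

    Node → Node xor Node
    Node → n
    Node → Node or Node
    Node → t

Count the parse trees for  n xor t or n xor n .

5

Parse trees for n xor t or n xor n:
  [Node [Node n] xor [Node [Node [Node t] or [Node n]] xor [Node n]]]
  [Node [Node n] xor [Node [Node t] or [Node [Node n] xor [Node n]]]]
  [Node [Node [Node n] xor [Node [Node t] or [Node n]]] xor [Node n]]
  [Node [Node [Node [Node n] xor [Node t]] or [Node n]] xor [Node n]]
  [Node [Node [Node n] xor [Node t]] or [Node [Node n] xor [Node n]]]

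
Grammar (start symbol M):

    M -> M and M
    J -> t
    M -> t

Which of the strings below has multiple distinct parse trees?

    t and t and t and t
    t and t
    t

t and t and t and t: 5 trees
t and t: 1 tree
t: 1 tree

t and t and t and t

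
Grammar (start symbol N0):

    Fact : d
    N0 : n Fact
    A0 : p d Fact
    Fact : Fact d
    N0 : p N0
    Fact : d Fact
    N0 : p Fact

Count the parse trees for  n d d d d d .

16

Parse trees for n d d d d d (showing first 6 of 16):
  [N0 n [Fact [Fact [Fact [Fact [Fact d] d] d] d] d]]
  [N0 n [Fact [Fact [Fact [Fact d [Fact d]] d] d] d]]
  [N0 n [Fact [Fact [Fact d [Fact [Fact d] d]] d] d]]
  [N0 n [Fact [Fact [Fact d [Fact d [Fact d]]] d] d]]
  [N0 n [Fact [Fact d [Fact [Fact [Fact d] d] d]] d]]
  [N0 n [Fact [Fact d [Fact [Fact d [Fact d]] d]] d]]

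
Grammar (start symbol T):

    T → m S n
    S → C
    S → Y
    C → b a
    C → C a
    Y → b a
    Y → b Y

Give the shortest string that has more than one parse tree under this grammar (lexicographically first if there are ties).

length 4: m b a n has 2 parse trees

Two derivations of m b a n:
  T ⇒ m S n ⇒ m C n ⇒ m b a n
  T ⇒ m S n ⇒ m Y n ⇒ m b a n

m b a n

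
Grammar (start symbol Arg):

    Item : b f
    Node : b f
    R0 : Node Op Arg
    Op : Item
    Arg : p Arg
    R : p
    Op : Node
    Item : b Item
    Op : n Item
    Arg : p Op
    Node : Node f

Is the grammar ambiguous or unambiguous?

Witness: p b f

Derivation 1: Arg ⇒ p Op ⇒ p Item ⇒ p b f
Derivation 2: Arg ⇒ p Op ⇒ p Node ⇒ p b f

Two distinct leftmost derivations for the same string.

Ambiguous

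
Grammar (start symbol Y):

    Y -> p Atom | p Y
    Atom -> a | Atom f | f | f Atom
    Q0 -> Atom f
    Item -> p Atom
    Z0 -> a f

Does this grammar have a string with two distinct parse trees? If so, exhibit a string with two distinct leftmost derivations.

Witness: p f f

Derivation 1: Y ⇒ p Atom ⇒ p Atom f ⇒ p f f
Derivation 2: Y ⇒ p Atom ⇒ p f Atom ⇒ p f f

Two distinct leftmost derivations for the same string.

Ambiguous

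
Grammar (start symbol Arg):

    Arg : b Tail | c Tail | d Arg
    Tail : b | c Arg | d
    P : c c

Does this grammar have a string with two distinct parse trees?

Unambiguous

(P is unreachable from Arg, so its rules don't affect L(Arg).) Each reachable nonterminal has at most one production per leading terminal, and all productions are right-linear; the derivation is determined token-by-token.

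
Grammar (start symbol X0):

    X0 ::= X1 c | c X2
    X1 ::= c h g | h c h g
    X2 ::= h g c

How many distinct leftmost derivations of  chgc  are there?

2

Parse trees for chgc:
  [X0 [X1 c h g] c]
  [X0 c [X2 h g c]]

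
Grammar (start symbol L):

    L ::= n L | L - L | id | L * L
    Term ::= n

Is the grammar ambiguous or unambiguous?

Witness: n id * id

Derivation 1: L ⇒ n L ⇒ n L * L ⇒ n id * L ⇒ n id * id
Derivation 2: L ⇒ L * L ⇒ n L * L ⇒ n id * L ⇒ n id * id

Two distinct leftmost derivations for the same string.

Ambiguous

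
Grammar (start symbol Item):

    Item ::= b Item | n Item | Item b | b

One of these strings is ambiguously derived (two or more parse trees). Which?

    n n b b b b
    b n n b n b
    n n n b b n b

n n b b b b

n n b b b b: 26 trees
b n n b n b: 1 tree
n n n b b n b: 1 tree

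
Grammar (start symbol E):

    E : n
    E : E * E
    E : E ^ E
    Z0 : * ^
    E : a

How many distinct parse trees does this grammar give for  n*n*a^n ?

Parse trees for n*n*a^n:
  [E [E n] * [E [E n] * [E [E a] ^ [E n]]]]
  [E [E n] * [E [E [E n] * [E a]] ^ [E n]]]
  [E [E [E n] * [E n]] * [E [E a] ^ [E n]]]
  [E [E [E n] * [E [E n] * [E a]]] ^ [E n]]
  [E [E [E [E n] * [E n]] * [E a]] ^ [E n]]

5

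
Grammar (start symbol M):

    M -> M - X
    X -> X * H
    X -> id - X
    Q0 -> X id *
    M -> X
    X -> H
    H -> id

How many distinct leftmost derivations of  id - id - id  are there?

4

Parse trees for id - id - id:
  [M [M [X [H id]]] - [X id - [X [H id]]]]
  [M [M [M [X [H id]]] - [X [H id]]] - [X [H id]]]
  [M [M [X id - [X [H id]]]] - [X [H id]]]
  [M [X id - [X id - [X [H id]]]]]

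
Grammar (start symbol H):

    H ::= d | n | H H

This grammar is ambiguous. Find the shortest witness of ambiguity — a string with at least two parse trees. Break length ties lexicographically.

d d d

length 1: no string has ≥2 trees
length 2: no string has ≥2 trees
length 3: d d d has 2 parse trees

Two derivations of d d d:
  H ⇒ H H ⇒ d H ⇒ d H H ⇒ d d H ⇒ d d d
  H ⇒ H H ⇒ H H H ⇒ d H H ⇒ d d H ⇒ d d d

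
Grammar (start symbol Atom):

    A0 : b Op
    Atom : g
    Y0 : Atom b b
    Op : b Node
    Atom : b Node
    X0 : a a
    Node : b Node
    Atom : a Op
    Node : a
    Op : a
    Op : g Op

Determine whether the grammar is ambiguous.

(X0, Y0, A0 are unreachable from Atom, so their rules don't affect L(Atom).) Restricted to the reachable nonterminals, every rule has the form A → t or A → t B, and no two rules for the same A share a first terminal. The grammar encodes a DFA — one run per string.

Unambiguous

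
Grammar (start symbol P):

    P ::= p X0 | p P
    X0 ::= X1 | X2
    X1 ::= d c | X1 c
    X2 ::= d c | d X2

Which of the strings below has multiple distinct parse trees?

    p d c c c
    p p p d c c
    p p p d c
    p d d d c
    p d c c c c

p d c c c: 1 tree
p p p d c c: 1 tree
p p p d c: 2 trees
p d d d c: 1 tree
p d c c c c: 1 tree

p p p d c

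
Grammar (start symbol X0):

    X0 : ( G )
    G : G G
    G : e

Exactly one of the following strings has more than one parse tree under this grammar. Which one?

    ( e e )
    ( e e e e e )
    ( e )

( e e ): 1 tree
( e e e e e ): 14 trees
( e ): 1 tree

( e e e e e )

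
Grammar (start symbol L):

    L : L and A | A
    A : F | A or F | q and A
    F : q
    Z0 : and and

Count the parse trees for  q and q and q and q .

Parse trees for q and q and q and q:
  [L [L [A [F q]]] and [A q and [A q and [A [F q]]]]]
  [L [L [L [A [F q]]] and [A [F q]]] and [A q and [A [F q]]]]
  [L [L [A q and [A [F q]]]] and [A q and [A [F q]]]]
  [L [L [L [A [F q]]] and [A q and [A [F q]]]] and [A [F q]]]
  [L [L [L [L [A [F q]]] and [A [F q]]] and [A [F q]]] and [A [F q]]]
  [L [L [L [A q and [A [F q]]]] and [A [F q]]] and [A [F q]]]
  [L [L [A q and [A q and [A [F q]]]]] and [A [F q]]]
  [L [A q and [A q and [A q and [A [F q]]]]]]

8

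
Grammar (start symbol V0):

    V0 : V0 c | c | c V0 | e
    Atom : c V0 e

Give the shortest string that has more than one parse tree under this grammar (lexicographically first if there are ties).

c c

length 1: no string has ≥2 trees
length 2: c c has 2 parse trees

Two derivations of c c:
  V0 ⇒ V0 c ⇒ c c
  V0 ⇒ c V0 ⇒ c c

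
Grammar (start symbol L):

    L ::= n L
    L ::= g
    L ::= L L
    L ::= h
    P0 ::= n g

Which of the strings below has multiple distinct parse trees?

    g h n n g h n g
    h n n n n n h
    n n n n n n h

g h n n g h n g: 34 trees
h n n n n n h: 1 tree
n n n n n n h: 1 tree

g h n n g h n g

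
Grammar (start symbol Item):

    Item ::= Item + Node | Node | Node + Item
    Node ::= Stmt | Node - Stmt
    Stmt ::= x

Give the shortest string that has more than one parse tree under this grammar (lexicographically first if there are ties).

length 1: no string has ≥2 trees
length 3: x + x has 2 parse trees

Two derivations of x + x:
  Item ⇒ Item + Node ⇒ Node + Node ⇒ Stmt + Node ⇒ x + Node ⇒ x + Stmt ⇒ x + x
  Item ⇒ Node + Item ⇒ Stmt + Item ⇒ x + Item ⇒ x + Node ⇒ x + Stmt ⇒ x + x

x + x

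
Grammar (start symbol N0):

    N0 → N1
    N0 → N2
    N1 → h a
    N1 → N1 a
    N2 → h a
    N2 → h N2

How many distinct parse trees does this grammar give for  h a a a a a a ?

Parse trees for h a a a a a a:
  [N0 [N1 [N1 [N1 [N1 [N1 [N1 h a] a] a] a] a] a]]

1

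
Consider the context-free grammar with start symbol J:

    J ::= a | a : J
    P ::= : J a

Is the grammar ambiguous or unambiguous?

Unambiguous

(P is unreachable from J, so its rules don't affect L(J).) The reachable grammar is A → atom sep A | atom. Each atom is followed by either the separator (recurse) or end-of-string (stop) — no choice point.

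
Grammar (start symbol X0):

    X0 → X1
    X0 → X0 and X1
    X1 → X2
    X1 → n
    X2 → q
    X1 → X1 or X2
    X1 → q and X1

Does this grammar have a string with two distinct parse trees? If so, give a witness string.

Ambiguous

Witness: q and n

Derivation 1: X0 ⇒ X1 ⇒ q and X1 ⇒ q and n
Derivation 2: X0 ⇒ X0 and X1 ⇒ X1 and X1 ⇒ X2 and X1 ⇒ q and X1 ⇒ q and n

Two distinct leftmost derivations for the same string.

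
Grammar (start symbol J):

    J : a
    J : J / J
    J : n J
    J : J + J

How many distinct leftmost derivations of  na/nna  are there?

2

Parse trees for na/nna:
  [J [J n [J a]] / [J n [J n [J a]]]]
  [J n [J [J a] / [J n [J n [J a]]]]]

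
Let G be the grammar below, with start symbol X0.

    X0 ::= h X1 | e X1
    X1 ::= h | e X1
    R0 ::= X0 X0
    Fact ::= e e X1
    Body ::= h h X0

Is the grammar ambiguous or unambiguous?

Unambiguous

Only X0, X1 are reachable from X0; ignoring the rest: Restricted to the reachable nonterminals, every rule has the form A → t or A → t B, and no two rules for the same A share a first terminal. The grammar encodes a DFA — one run per string.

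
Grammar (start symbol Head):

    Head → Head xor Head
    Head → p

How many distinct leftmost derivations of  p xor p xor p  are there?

Parse trees for p xor p xor p:
  [Head [Head p] xor [Head [Head p] xor [Head p]]]
  [Head [Head [Head p] xor [Head p]] xor [Head p]]

2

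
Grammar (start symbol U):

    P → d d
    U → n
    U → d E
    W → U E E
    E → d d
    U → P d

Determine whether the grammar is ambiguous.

Ambiguous

Witness: d d d

Derivation 1: U ⇒ d E ⇒ d d d
Derivation 2: U ⇒ P d ⇒ d d d

Two distinct leftmost derivations for the same string.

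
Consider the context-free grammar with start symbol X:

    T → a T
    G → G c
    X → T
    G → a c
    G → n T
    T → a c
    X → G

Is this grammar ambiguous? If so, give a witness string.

Ambiguous

Witness: a c

Derivation 1: X ⇒ T ⇒ a c
Derivation 2: X ⇒ G ⇒ a c

Two distinct leftmost derivations for the same string.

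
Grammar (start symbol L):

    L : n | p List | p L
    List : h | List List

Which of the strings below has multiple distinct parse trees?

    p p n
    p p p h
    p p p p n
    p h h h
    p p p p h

p h h h

p p n: 1 tree
p p p h: 1 tree
p p p p n: 1 tree
p h h h: 2 trees
p p p p h: 1 tree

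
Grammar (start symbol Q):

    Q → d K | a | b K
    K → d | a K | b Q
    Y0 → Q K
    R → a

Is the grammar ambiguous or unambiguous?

Unambiguous

Only Q, K are reachable from Q; ignoring the rest: Restricted to the reachable nonterminals, every rule has the form A → t or A → t B, and no two rules for the same A share a first terminal. The grammar encodes a DFA — one run per string.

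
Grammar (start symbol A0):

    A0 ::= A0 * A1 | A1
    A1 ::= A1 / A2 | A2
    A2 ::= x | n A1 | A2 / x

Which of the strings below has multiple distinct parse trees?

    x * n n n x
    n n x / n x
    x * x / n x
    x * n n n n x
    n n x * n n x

x * n n n x: 1 tree
n n x / n x: 3 trees
x * x / n x: 1 tree
x * n n n n x: 1 tree
n n x * n n x: 1 tree

n n x / n x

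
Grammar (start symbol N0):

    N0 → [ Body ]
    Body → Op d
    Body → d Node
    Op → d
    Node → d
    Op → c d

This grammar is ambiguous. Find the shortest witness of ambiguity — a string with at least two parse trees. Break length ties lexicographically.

length 4: [ d d ] has 2 parse trees

Two derivations of [ d d ]:
  N0 ⇒ [ Body ] ⇒ [ Op d ] ⇒ [ d d ]
  N0 ⇒ [ Body ] ⇒ [ d Node ] ⇒ [ d d ]

[ d d ]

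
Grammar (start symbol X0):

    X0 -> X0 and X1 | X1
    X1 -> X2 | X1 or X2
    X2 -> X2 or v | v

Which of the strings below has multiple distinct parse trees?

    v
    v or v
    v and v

v: 1 tree
v or v: 2 trees
v and v: 1 tree

v or v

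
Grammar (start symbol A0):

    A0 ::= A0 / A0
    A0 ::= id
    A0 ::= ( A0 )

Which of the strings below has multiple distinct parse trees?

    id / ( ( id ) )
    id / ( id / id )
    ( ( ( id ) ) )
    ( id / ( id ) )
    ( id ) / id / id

id / ( ( id ) ): 1 tree
id / ( id / id ): 1 tree
( ( ( id ) ) ): 1 tree
( id / ( id ) ): 1 tree
( id ) / id / id: 2 trees

( id ) / id / id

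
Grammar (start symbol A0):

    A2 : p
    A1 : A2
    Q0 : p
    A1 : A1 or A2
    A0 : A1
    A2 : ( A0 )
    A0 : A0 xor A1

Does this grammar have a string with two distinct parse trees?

(Q0 is unreachable from A0, so its rules don't affect L(A0).) A0 → A0 xor A1 | A1  ;  A1 → A1 or A2 | A2  — a left-associative chain with A2 at the bottom. Each string factors uniquely by precedence.

Unambiguous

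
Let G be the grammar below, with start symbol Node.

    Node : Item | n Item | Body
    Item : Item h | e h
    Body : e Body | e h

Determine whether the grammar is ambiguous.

Ambiguous

Witness: e h

Derivation 1: Node ⇒ Item ⇒ e h
Derivation 2: Node ⇒ Body ⇒ e h

Two distinct leftmost derivations for the same string.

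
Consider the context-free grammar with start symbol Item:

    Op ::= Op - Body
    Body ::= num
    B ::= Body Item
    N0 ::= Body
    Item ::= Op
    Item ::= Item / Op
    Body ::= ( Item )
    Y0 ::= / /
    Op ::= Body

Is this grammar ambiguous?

(B, Y0, N0 are unreachable from Item, so their rules don't affect L(Item).) Item → Item / Op | Op  ;  Op → Op - Body | Body  — a left-associative chain with Body at the bottom. Each string factors uniquely by precedence.

Unambiguous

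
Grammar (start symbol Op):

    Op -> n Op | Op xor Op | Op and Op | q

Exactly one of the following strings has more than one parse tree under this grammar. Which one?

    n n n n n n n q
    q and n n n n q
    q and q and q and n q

q and q and q and n q

n n n n n n n q: 1 tree
q and n n n n q: 1 tree
q and q and q and n q: 5 trees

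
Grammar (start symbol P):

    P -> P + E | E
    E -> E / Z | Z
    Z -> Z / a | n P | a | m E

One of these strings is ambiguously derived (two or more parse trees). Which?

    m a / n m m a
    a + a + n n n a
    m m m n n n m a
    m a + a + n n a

m a / n m m a: 2 trees
a + a + n n n a: 1 tree
m m m n n n m a: 1 tree
m a + a + n n a: 1 tree

m a / n m m a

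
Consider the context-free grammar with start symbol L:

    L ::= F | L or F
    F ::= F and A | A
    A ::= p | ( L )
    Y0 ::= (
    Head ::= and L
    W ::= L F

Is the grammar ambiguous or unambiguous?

Unambiguous

Only L, F, A are reachable from L; ignoring the rest: L → L or F | F  ;  F → F and A | A  — a left-associative chain with A at the bottom. Each string factors uniquely by precedence.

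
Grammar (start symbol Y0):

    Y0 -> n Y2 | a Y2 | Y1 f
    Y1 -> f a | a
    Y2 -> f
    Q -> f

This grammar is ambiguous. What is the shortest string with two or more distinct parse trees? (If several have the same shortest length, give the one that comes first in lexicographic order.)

length 2: a f has 2 parse trees

Two derivations of a f:
  Y0 ⇒ a Y2 ⇒ a f
  Y0 ⇒ Y1 f ⇒ a f

a f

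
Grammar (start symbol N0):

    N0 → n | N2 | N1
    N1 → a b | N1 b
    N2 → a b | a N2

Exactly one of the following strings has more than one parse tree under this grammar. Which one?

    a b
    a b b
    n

a b

a b: 2 trees
a b b: 1 tree
n: 1 tree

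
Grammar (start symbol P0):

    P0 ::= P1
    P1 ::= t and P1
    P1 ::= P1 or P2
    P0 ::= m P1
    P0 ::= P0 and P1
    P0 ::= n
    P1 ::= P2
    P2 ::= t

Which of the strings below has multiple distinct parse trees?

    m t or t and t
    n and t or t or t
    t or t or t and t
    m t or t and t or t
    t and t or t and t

t and t or t and t

m t or t and t: 1 tree
n and t or t or t: 1 tree
t or t or t and t: 1 tree
m t or t and t or t: 1 tree
t and t or t and t: 3 trees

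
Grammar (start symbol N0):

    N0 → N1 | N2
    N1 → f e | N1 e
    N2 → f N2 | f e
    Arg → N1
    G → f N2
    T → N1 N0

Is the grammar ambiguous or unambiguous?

Witness: f e

Derivation 1: N0 ⇒ N1 ⇒ f e
Derivation 2: N0 ⇒ N2 ⇒ f e

Two distinct leftmost derivations for the same string.

Ambiguous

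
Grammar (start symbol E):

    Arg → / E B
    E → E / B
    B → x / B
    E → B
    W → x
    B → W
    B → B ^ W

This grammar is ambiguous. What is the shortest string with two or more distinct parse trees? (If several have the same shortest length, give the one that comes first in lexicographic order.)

x / x

length 1: no string has ≥2 trees
length 3: x / x has 2 parse trees

Two derivations of x / x:
  E ⇒ E / B ⇒ B / B ⇒ W / B ⇒ x / B ⇒ x / W ⇒ x / x
  E ⇒ B ⇒ x / B ⇒ x / W ⇒ x / x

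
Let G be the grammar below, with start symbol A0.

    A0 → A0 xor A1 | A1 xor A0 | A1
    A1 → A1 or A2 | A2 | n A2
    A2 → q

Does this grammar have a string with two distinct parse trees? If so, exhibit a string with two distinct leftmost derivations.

Ambiguous

Witness: q xor q

Derivation 1: A0 ⇒ A0 xor A1 ⇒ A1 xor A1 ⇒ A2 xor A1 ⇒ q xor A1 ⇒ q xor A2 ⇒ q xor q
Derivation 2: A0 ⇒ A1 xor A0 ⇒ A2 xor A0 ⇒ q xor A0 ⇒ q xor A1 ⇒ q xor A2 ⇒ q xor q

Two distinct leftmost derivations for the same string.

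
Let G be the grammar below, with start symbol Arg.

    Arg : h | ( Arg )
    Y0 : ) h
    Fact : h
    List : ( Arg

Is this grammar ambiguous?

Unambiguous

(Y0, Fact, List are unreachable from Arg, so their rules don't affect L(Arg).) Each string is a nest of matched brackets around a single atom. An opening bracket forces the recursive rule; an atom forces the base rule.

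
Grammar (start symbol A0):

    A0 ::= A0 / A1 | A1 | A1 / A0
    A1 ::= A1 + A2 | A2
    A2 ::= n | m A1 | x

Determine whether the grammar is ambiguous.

Ambiguous

Witness: n / n

Derivation 1: A0 ⇒ A0 / A1 ⇒ A1 / A1 ⇒ A2 / A1 ⇒ n / A1 ⇒ n / A2 ⇒ n / n
Derivation 2: A0 ⇒ A1 / A0 ⇒ A2 / A0 ⇒ n / A0 ⇒ n / A1 ⇒ n / A2 ⇒ n / n

Two distinct leftmost derivations for the same string.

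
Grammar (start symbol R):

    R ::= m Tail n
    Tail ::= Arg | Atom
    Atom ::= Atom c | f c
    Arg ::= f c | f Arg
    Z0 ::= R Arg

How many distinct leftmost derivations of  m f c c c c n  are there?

Parse trees for m f c c c c n:
  [R m [Tail [Atom [Atom [Atom [Atom f c] c] c] c]] n]

1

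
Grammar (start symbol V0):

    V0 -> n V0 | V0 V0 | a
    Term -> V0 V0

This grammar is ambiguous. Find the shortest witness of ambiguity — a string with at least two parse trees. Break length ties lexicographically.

a a a

length 1: no string has ≥2 trees
length 2: no string has ≥2 trees
length 3: a a a has 2 parse trees

Two derivations of a a a:
  V0 ⇒ V0 V0 ⇒ V0 V0 V0 ⇒ a V0 V0 ⇒ a a V0 ⇒ a a a
  V0 ⇒ V0 V0 ⇒ a V0 ⇒ a V0 V0 ⇒ a a V0 ⇒ a a a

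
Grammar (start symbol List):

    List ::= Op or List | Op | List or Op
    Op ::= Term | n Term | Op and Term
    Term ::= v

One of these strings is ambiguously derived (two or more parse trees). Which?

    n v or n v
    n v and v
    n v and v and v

n v or n v

n v or n v: 2 trees
n v and v: 1 tree
n v and v and v: 1 tree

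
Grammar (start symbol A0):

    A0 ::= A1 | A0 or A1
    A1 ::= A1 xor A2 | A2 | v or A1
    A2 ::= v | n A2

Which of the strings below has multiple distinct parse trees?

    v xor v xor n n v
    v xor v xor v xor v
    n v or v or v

n v or v or v

v xor v xor n n v: 1 tree
v xor v xor v xor v: 1 tree
n v or v or v: 2 trees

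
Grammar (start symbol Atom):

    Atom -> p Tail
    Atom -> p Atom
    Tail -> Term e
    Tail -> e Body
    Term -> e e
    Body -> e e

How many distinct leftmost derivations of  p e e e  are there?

2

Parse trees for p e e e:
  [Atom p [Tail [Term e e] e]]
  [Atom p [Tail e [Body e e]]]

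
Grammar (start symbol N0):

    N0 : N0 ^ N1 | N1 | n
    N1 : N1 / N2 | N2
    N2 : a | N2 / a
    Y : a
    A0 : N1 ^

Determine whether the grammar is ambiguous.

Ambiguous

Witness: a / a

Derivation 1: N0 ⇒ N1 ⇒ N1 / N2 ⇒ N2 / N2 ⇒ a / N2 ⇒ a / a
Derivation 2: N0 ⇒ N1 ⇒ N2 ⇒ N2 / a ⇒ a / a

Two distinct leftmost derivations for the same string.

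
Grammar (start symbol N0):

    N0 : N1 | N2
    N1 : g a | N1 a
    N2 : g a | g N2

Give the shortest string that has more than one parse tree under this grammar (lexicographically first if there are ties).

g a

length 2: g a has 2 parse trees

Two derivations of g a:
  N0 ⇒ N1 ⇒ g a
  N0 ⇒ N2 ⇒ g a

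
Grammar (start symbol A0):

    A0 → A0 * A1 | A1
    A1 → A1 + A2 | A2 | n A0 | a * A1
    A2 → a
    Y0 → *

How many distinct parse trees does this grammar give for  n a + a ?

Parse trees for n a + a:
  [A0 [A1 [A1 n [A0 [A1 [A2 a]]]] + [A2 a]]]
  [A0 [A1 n [A0 [A1 [A1 [A2 a]] + [A2 a]]]]]

2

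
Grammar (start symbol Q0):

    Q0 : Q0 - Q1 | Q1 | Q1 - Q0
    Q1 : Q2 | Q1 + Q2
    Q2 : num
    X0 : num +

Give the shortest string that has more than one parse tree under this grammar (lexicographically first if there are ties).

length 1: no string has ≥2 trees
length 3: num - num has 2 parse trees

Two derivations of num - num:
  Q0 ⇒ Q0 - Q1 ⇒ Q1 - Q1 ⇒ Q2 - Q1 ⇒ num - Q1 ⇒ num - Q2 ⇒ num - num
  Q0 ⇒ Q1 - Q0 ⇒ Q2 - Q0 ⇒ num - Q0 ⇒ num - Q1 ⇒ num - Q2 ⇒ num - num

num - num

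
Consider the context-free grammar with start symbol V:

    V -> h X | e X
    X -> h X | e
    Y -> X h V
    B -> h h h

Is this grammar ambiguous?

Only V, X are reachable from V; ignoring the rest: Each reachable nonterminal has at most one production per leading terminal, and all productions are right-linear; the derivation is determined token-by-token.

Unambiguous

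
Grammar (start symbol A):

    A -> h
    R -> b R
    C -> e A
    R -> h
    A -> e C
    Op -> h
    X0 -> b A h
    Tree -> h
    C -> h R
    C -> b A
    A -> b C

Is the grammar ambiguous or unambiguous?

Unambiguous

(Tree, X0, Op are unreachable from A, so their rules don't affect L(A).) Restricted to the reachable nonterminals, every rule has the form A → t or A → t B, and no two rules for the same A share a first terminal. The grammar encodes a DFA — one run per string.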